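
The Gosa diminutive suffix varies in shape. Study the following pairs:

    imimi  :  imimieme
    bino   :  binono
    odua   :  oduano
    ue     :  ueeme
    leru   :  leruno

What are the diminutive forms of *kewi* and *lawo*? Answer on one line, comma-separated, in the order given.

kewieme, lawono

The pattern is front/back vowel harmony: -eme when the last vowel of the stem is a front vowel (*imimi*, *ue*); -no when the last vowel of the stem is a back vowel (*bino*, *odua*, *leru*).
*kewi*: last vowel = /i/, a front vowel → -eme → *kewieme*.
*lawo* — last vowel /o/ (a back vowel) → -no → *lawono*.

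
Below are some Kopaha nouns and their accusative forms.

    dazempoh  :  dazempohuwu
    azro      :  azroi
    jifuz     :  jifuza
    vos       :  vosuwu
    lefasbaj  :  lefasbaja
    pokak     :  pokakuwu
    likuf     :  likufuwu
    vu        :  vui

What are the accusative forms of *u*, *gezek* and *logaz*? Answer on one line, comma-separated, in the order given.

ui, gezekuwu, logaza

The pattern is voicing of the final sound: -uwu when the stem ends in a voiceless consonant (*dazempoh*, *vos*, *pokak*, *likuf*); -a when the stem ends in a voiced consonant (*jifuz*, *lefasbaj*); -i when the stem ends in a vowel (*azro*, *vu*).
*u*: final sound = /u/, a vowel → -i → *ui*.
*gezek* — final sound /k/ (a voiceless consonant) → -uwu → *gezekuwu*.
Since the final sound of *logaz* is /z/ (a voiced consonant), it takes -a, giving *logaza*.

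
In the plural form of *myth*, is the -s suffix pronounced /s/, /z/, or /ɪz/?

The stem *myth* ends in a voiceless non-sibilant consonant.
The plural suffix surfaces as /ɪz/ after sibilants, /s/ after other voiceless consonants, and /z/ after other voiced sounds.
So the plural -s on *myth* is pronounced /s/.

/s/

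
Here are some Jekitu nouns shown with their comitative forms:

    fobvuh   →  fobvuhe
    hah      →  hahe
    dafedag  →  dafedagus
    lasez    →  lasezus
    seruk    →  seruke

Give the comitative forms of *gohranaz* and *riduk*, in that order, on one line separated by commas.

Looking at the final consonant of each stem: -e when the stem ends in a voiceless consonant (*fobvuh*, *hah*, *seruk*); -us when the stem ends in a voiced consonant (*dafedag*, *lasez*).
The final consonant of *gohranaz* is /z/, which is voiced, so the suffix is -us, giving *gohranazus*.
Since the final consonant of *riduk* is /k/ (voiceless), it takes -e, giving *riduke*.

gohranazus, riduke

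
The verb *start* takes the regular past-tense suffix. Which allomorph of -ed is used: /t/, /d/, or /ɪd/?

/ɪd/

The stem *start* ends in /t/ or /d/.
The -ed suffix is realized as /ɪd/ after /t, d/; as /t/ after other voiceless consonants; and as /d/ after other voiced sounds.
So -ed on *start* is pronounced /ɪd/.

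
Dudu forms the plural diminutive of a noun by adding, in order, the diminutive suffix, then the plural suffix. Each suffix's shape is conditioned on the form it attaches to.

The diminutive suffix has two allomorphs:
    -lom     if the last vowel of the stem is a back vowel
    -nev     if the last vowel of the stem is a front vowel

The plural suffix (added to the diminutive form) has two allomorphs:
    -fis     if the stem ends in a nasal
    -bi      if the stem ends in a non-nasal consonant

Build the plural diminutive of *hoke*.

The last vowel of *hoke* is /e/, which is a front vowel, so the diminutive suffix is -nev, giving *hokenev*.
Since the final consonant of the diminutive form *hokenev* is /v/ (non-nasal), it takes -bi, giving *hokenevbi*.

hokenevbi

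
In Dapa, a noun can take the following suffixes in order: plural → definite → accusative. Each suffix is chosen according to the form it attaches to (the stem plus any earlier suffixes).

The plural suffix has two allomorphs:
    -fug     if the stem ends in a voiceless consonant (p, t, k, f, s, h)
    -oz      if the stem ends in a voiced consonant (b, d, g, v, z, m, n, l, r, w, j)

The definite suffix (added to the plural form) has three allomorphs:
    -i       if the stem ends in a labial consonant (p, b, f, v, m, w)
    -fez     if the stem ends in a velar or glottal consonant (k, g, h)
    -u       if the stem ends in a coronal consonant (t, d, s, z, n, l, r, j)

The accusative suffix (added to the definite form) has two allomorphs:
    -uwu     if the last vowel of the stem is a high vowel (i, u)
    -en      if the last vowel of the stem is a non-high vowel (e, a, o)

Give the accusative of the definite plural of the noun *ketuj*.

*ketuj*: final consonant = /j/, voiced → -oz → *ketujoz*.
Since the final consonant of the plural form *ketujoz* is /z/ (coronal), it takes -u, giving *ketujozu*.
The definite form *ketujozu*: last vowel = /u/, a high vowel → -uwu → *ketujozuuwu*.

ketujozuuwu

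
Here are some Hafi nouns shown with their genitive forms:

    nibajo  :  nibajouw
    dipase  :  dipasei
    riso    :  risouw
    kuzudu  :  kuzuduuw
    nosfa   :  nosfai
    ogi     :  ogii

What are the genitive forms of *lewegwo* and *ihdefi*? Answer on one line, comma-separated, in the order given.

lewegwouw, ihdefii

Looking at the last vowel of each stem: -uw when the last vowel of the stem is a rounded vowel (*nibajo*, *riso*, *kuzudu*); -i when the last vowel of the stem is an unrounded vowel (*dipase*, *nosfa*, *ogi*).
*lewegwo* — last vowel /o/ (a rounded vowel) → -uw → *lewegwouw*.
*ihdefi* — last vowel /i/ (an unrounded vowel) → -i → *ihdefii*.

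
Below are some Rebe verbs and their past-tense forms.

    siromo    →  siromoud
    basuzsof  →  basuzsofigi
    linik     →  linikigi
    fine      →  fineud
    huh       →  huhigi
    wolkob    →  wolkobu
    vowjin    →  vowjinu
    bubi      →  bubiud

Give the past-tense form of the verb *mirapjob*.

The pattern is voicing of the final sound: -igi when the stem ends in a voiceless consonant (*basuzsof*, *linik*, *huh*); -u when the stem ends in a voiced consonant (*wolkob*, *vowjin*); -ud when the stem ends in a vowel (*siromo*, *fine*, *bubi*).
The final sound of *mirapjob* is /b/, which is a voiced consonant, so the suffix is -u, giving *mirapjobu*.

mirapjobu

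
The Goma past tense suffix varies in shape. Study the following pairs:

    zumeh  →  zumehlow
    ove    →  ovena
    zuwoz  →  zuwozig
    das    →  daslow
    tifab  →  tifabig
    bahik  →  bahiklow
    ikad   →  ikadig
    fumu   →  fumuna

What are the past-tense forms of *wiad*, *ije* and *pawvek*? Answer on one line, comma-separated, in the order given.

wiadig, ijena, pawveklow

Looking at the final sound of each stem: -low when the stem ends in a voiceless consonant (*zumeh*, *das*, *bahik*); -ig when the stem ends in a voiced consonant (*zuwoz*, *tifab*, *ikad*); -na when the stem ends in a vowel (*ove*, *fumu*).
Since the final sound of *wiad* is /d/ (a voiced consonant), it takes -ig, giving *wiadig*.
*ije* — final sound /e/ (a vowel) → -na → *ijena*.
*pawvek* — final sound /k/ (a voiceless consonant) → -low → *pawveklow*.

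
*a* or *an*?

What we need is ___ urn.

The indefinite article is chosen by the initial *sound* of the following word, not its spelling.
*urn* begins with the sound /ɜr/ (u pronounced /ɜr/) — a vowel sound.
So the article is *an*: What we need is an urn.

an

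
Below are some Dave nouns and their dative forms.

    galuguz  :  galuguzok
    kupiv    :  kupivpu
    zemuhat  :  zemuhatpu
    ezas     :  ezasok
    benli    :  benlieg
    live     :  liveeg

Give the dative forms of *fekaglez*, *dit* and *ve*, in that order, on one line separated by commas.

The pattern is sibilance of the final sound: -ok when the stem ends in a sibilant (*galuguz*, *ezas*); -pu when the stem ends in a non-sibilant consonant (*kupiv*, *zemuhat*); -eg when the stem ends in a vowel (*benli*, *live*).
*fekaglez*: final sound = /z/, a sibilant → -ok → *fekaglezok*.
Since the final sound of *dit* is /t/ (a non-sibilant consonant), it takes -pu, giving *ditpu*.
The final sound of *ve* is /e/, which is a vowel, so the suffix is -eg, giving *veeg*.

fekaglezok, ditpu, veeg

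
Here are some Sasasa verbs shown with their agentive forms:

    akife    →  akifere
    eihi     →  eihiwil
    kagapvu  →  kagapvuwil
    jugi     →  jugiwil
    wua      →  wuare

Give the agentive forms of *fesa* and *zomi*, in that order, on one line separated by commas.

The pattern is height harmony: -wil when the last vowel of the stem is a high vowel (*eihi*, *kagapvu*, *jugi*); -re when the last vowel of the stem is a non-high vowel (*akife*, *wua*).
Since the last vowel of *fesa* is /a/ (a non-high vowel), it takes -re, giving *fesare*.
Since the last vowel of *zomi* is /i/ (a high vowel), it takes -wil, giving *zomiwil*.

fesare, zomiwil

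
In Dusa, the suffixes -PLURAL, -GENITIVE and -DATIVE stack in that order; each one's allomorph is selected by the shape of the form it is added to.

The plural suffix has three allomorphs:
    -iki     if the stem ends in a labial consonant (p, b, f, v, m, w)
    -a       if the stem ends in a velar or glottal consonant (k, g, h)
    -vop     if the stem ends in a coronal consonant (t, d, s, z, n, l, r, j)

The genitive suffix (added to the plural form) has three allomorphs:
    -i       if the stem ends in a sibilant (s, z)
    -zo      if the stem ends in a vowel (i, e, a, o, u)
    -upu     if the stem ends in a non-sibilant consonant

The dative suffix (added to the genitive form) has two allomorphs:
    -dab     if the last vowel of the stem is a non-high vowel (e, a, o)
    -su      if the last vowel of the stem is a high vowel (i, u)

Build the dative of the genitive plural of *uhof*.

Since the final consonant of *uhof* is /f/ (labial), it takes -iki, giving *uhofiki*.
The plural form *uhofiki* — final sound /i/ (a vowel) → -zo → *uhofikizo*.
The last vowel of the genitive form *uhofikizo* is /o/, which is a non-high vowel, so the dative suffix is -dab, giving *uhofikizodab*.

uhofikizodab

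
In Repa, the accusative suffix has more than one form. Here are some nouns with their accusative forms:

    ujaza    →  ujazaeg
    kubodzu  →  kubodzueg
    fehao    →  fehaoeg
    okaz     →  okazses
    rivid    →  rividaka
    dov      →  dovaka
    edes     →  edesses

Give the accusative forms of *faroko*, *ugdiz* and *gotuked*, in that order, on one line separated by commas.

farokoeg, ugdizses, gotukedaka

The alternation tracks the final sound of the stem — -ses when the stem ends in a sibilant (*okaz*, *edes*); -aka when the stem ends in a non-sibilant consonant (*rivid*, *dov*); -eg when the stem ends in a vowel (*ujaza*, *kubodzu*, *fehao*).
*faroko*: final sound = /o/, a vowel → -eg → *farokoeg*.
*ugdiz* — final sound /z/ (a sibilant) → -ses → *ugdizses*.
*gotuked*: final sound = /d/, a non-sibilant consonant → -aka → *gotukedaka*.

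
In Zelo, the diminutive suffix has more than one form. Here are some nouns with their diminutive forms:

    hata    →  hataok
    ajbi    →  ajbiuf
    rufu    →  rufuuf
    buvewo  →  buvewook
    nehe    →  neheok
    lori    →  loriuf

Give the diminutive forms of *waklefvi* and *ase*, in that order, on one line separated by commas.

waklefviuf, aseok

The suffix is conditioned by the last vowel: -uf when the last vowel of the stem is a high vowel (*ajbi*, *rufu*, *lori*); -ok when the last vowel of the stem is a non-high vowel (*hata*, *buvewo*, *nehe*).
*waklefvi*: last vowel = /i/, a high vowel → -uf → *waklefviuf*.
The last vowel of *ase* is /e/, which is a non-high vowel, so the suffix is -ok, giving *aseok*.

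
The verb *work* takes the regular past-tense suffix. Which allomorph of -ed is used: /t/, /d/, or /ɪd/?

/t/

The stem *work* ends in a voiceless consonant other than /t/.
The -ed suffix is realized as /ɪd/ after /t, d/; as /t/ after other voiceless consonants; and as /d/ after other voiced sounds.
So -ed on *work* is pronounced /t/.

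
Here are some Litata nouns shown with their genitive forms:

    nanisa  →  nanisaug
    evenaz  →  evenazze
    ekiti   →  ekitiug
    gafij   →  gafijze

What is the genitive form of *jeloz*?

The pattern is consonant vs. vowel: -ze when the stem ends in a consonant (*evenaz*, *gafij*); -ug when the stem ends in a vowel (*nanisa*, *ekiti*).
*jeloz*: final sound = /z/, a consonant → -ze → *jelozze*.

jelozze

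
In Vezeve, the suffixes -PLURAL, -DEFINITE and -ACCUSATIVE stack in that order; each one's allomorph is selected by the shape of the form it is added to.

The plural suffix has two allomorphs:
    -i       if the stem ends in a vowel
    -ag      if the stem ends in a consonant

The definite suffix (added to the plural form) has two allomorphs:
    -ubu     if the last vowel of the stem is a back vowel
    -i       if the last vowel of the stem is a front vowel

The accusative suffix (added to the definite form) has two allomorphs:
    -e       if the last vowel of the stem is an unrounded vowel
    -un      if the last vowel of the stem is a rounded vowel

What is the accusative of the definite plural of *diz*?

dizagubuun

*diz* — final sound /z/ (a consonant) → -ag → *dizag*.
The plural form *dizag*: last vowel = /a/, a back vowel → -ubu → *dizagubu*.
The last vowel of the definite form *dizagubu* is /u/, which is a rounded vowel, so the accusative suffix is -un, giving *dizagubuun*.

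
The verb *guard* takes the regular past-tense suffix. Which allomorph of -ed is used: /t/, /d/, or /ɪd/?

The stem *guard* ends in /t/ or /d/.
The -ed suffix is realized as /ɪd/ after /t, d/; as /t/ after other voiceless consonants; and as /d/ after other voiced sounds.
So -ed on *guard* is pronounced /ɪd/.

/ɪd/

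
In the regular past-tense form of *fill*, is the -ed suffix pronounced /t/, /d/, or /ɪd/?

The stem *fill* ends in a voiced sound other than /d/.
The -ed suffix is realized as /ɪd/ after /t, d/; as /t/ after other voiceless consonants; and as /d/ after other voiced sounds.
So -ed on *fill* is pronounced /d/.

/d/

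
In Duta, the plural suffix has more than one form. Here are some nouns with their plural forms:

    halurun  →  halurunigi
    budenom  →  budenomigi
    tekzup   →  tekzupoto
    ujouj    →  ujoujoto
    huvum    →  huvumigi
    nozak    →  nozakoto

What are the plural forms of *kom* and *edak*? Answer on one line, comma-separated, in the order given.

komigi, edakoto

Looking at the final consonant of each stem: -igi when the stem ends in a nasal (*halurun*, *budenom*, *huvum*); -oto when the stem ends in a non-nasal consonant (*tekzup*, *ujouj*, *nozak*).
The final consonant of *kom* is /m/, which is a nasal, so the suffix is -igi, giving *komigi*.
*edak*: final consonant = /k/, non-nasal → -oto → *edakoto*.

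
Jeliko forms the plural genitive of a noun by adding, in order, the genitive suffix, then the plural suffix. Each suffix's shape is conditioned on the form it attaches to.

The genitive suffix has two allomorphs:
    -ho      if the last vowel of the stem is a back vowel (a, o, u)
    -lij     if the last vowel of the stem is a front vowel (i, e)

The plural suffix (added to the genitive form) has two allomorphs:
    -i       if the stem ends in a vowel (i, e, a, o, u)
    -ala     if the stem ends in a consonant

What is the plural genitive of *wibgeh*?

wibgehlijala

The last vowel of *wibgeh* is /e/, which is a front vowel, so the genitive suffix is -lij, giving *wibgehlij*.
The final sound of the genitive form *wibgehlij* is /j/, which is a consonant, so the plural suffix is -ala, giving *wibgehlijala*.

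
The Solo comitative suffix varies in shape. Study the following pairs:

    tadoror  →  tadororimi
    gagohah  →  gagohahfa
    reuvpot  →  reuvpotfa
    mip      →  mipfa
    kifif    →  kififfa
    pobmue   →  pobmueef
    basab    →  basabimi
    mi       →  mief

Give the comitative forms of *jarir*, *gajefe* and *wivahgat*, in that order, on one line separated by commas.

Looking at the final sound of each stem: -fa when the stem ends in a voiceless consonant (*gagohah*, *reuvpot*, *mip*, *kifif*); -imi when the stem ends in a voiced consonant (*tadoror*, *basab*); -ef when the stem ends in a vowel (*pobmue*, *mi*).
The final sound of *jarir* is /r/, which is a voiced consonant, so the suffix is -imi, giving *jaririmi*.
Since the final sound of *gajefe* is /e/ (a vowel), it takes -ef, giving *gajefeef*.
Since the final sound of *wivahgat* is /t/ (a voiceless consonant), it takes -fa, giving *wivahgatfa*.

jaririmi, gajefeef, wivahgatfa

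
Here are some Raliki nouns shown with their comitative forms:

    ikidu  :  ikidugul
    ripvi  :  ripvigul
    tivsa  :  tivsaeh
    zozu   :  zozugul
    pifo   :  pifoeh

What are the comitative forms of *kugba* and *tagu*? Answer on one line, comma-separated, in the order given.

kugbaeh, tagugul

The suffix is conditioned by the last vowel: -gul when the last vowel of the stem is a high vowel (*ikidu*, *ripvi*, *zozu*); -eh when the last vowel of the stem is a non-high vowel (*tivsa*, *pifo*).
*kugba*: last vowel = /a/, a non-high vowel → -eh → *kugbaeh*.
The last vowel of *tagu* is /u/, which is a high vowel, so the suffix is -gul, giving *tagugul*.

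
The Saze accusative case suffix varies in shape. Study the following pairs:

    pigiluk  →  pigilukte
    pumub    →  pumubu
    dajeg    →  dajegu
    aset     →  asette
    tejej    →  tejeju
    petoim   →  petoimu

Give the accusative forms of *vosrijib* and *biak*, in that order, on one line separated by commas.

The suffix is conditioned by the final consonant: -te when the stem ends in a voiceless consonant (*pigiluk*, *aset*); -u when the stem ends in a voiced consonant (*pumub*, *dajeg*, *tejej*, *petoim*).
The final consonant of *vosrijib* is /b/, which is voiced, so the suffix is -u, giving *vosrijibu*.
Since the final consonant of *biak* is /k/ (voiceless), it takes -te, giving *biakte*.

vosrijibu, biakte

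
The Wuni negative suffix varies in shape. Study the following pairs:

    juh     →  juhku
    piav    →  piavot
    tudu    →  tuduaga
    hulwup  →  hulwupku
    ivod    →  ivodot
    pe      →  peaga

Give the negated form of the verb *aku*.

The pattern is voicing of the final sound: -ku when the stem ends in a voiceless consonant (*juh*, *hulwup*); -ot when the stem ends in a voiced consonant (*piav*, *ivod*); -aga when the stem ends in a vowel (*tudu*, *pe*).
Since the final sound of *aku* is /u/ (a vowel), it takes -aga, giving *akuaga*.

akuaga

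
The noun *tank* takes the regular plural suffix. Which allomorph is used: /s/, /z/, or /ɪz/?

The stem *tank* ends in a voiceless non-sibilant consonant.
The plural suffix surfaces as /ɪz/ after sibilants, /s/ after other voiceless consonants, and /z/ after other voiced sounds.
So the plural -s on *tank* is pronounced /s/.

/s/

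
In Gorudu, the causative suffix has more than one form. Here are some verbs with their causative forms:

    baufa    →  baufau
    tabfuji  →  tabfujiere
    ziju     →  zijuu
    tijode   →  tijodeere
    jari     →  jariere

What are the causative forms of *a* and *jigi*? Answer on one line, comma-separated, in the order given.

au, jigiere

The alternation tracks the last vowel of the stem — -ere when the last vowel of the stem is a front vowel (*tabfuji*, *tijode*, *jari*); -u when the last vowel of the stem is a back vowel (*baufa*, *ziju*).
Since the last vowel of *a* is /a/ (a back vowel), it takes -u, giving *au*.
The last vowel of *jigi* is /i/, which is a front vowel, so the suffix is -ere, giving *jigiere*.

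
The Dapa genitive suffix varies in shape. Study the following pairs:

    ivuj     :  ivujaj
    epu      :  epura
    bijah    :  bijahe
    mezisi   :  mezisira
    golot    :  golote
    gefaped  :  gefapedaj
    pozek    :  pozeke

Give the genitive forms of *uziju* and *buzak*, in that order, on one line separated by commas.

uzijura, buzake

Looking at the final sound of each stem: -e when the stem ends in a voiceless consonant (*bijah*, *golot*, *pozek*); -aj when the stem ends in a voiced consonant (*ivuj*, *gefaped*); -ra when the stem ends in a vowel (*epu*, *mezisi*).
*uziju* — final sound /u/ (a vowel) → -ra → *uzijura*.
The final sound of *buzak* is /k/, which is a voiceless consonant, so the suffix is -e, giving *buzake*.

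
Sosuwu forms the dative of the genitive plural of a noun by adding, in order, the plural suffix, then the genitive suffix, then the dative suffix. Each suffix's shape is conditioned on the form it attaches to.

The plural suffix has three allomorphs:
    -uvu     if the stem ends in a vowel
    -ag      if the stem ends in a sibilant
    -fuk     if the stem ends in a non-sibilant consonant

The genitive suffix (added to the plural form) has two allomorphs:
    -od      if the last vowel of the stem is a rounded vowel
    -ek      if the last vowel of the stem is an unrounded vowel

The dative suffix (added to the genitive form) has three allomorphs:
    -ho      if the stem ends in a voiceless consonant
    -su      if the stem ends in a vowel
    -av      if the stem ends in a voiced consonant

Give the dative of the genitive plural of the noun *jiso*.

The final sound of *jiso* is /o/, which is a vowel, so the plural suffix is -uvu, giving *jisouvu*.
The plural form *jisouvu* — last vowel /u/ (a rounded vowel) → -od → *jisouvuod*.
The genitive form *jisouvuod*: final sound = /d/, a voiced consonant → -av → *jisouvuodav*.

jisouvuodav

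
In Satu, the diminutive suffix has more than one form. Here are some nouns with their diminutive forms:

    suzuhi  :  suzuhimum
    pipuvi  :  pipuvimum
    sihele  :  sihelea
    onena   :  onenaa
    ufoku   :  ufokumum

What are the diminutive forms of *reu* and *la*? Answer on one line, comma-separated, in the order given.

The pattern is height harmony: -mum when the last vowel of the stem is a high vowel (*suzuhi*, *pipuvi*, *ufoku*); -a when the last vowel of the stem is a non-high vowel (*sihele*, *onena*).
*reu* — last vowel /u/ (a high vowel) → -mum → *reumum*.
*la*: last vowel = /a/, a non-high vowel → -a → *laa*.

reumum, laa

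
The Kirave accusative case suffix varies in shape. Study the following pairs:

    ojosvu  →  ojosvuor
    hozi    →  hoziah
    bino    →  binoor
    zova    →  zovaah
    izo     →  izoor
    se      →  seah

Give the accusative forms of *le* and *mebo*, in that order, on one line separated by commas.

The alternation tracks the last vowel of the stem — -or when the last vowel of the stem is a rounded vowel (*ojosvu*, *bino*, *izo*); -ah when the last vowel of the stem is an unrounded vowel (*hozi*, *zova*, *se*).
The last vowel of *le* is /e/, which is an unrounded vowel, so the suffix is -ah, giving *leah*.
*mebo* — last vowel /o/ (a rounded vowel) → -or → *meboor*.

leah, meboor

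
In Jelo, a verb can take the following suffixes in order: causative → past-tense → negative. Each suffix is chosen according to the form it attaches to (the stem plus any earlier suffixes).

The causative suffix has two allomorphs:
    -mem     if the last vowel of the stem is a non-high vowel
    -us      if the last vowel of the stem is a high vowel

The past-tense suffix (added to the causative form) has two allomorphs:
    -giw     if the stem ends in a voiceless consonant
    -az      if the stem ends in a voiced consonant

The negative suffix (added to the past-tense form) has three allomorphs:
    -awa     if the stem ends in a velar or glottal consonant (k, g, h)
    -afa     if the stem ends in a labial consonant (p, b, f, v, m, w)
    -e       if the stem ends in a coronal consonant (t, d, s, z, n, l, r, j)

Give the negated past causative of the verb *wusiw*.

wusiwusgiwafa

*wusiw*: last vowel = /i/, a high vowel → -us → *wusiwus*.
The causative form *wusiwus*: final consonant = /s/, voiceless → -giw → *wusiwusgiw*.
Since the final consonant of the past-tense form *wusiwusgiw* is /w/ (labial), it takes -afa, giving *wusiwusgiwafa*.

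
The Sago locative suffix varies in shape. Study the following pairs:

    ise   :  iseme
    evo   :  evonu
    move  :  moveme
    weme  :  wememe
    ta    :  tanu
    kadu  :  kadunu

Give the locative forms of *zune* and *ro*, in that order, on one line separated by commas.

zuneme, ronu

Looking at the last vowel of each stem: -me when the last vowel of the stem is a front vowel (*ise*, *move*, *weme*); -nu when the last vowel of the stem is a back vowel (*evo*, *ta*, *kadu*).
*zune* — last vowel /e/ (a front vowel) → -me → *zuneme*.
The last vowel of *ro* is /o/, which is a back vowel, so the suffix is -nu, giving *ronu*.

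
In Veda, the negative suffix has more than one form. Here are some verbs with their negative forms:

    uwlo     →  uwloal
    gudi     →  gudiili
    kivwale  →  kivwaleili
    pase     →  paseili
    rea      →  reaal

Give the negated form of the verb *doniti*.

donitiili

The pattern is front/back vowel harmony: -ili when the last vowel of the stem is a front vowel (*gudi*, *kivwale*, *pase*); -al when the last vowel of the stem is a back vowel (*uwlo*, *rea*).
*doniti* — last vowel /i/ (a front vowel) → -ili → *donitiili*.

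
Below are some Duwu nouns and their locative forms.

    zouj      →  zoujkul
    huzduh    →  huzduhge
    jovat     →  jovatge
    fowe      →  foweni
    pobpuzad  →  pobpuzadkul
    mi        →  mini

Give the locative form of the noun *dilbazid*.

The suffix is conditioned by the final sound: -ge when the stem ends in a voiceless consonant (*huzduh*, *jovat*); -kul when the stem ends in a voiced consonant (*zouj*, *pobpuzad*); -ni when the stem ends in a vowel (*fowe*, *mi*).
*dilbazid* — final sound /d/ (a voiced consonant) → -kul → *dilbazidkul*.

dilbazidkul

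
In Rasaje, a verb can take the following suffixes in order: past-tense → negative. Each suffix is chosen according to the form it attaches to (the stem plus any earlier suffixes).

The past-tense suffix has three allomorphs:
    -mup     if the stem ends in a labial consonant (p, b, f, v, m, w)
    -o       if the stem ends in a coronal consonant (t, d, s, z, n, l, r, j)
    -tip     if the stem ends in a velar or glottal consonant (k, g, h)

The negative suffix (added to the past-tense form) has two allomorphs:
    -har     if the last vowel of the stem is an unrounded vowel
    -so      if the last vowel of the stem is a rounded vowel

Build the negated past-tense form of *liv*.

*liv*: final consonant = /v/, labial → -mup → *livmup*.
The last vowel of the past-tense form *livmup* is /u/, which is a rounded vowel, so the negative suffix is -so, giving *livmupso*.

livmupso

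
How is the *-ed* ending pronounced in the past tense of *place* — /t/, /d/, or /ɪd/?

/t/

The stem *place* ends in a voiceless consonant other than /t/.
The -ed suffix is realized as /ɪd/ after /t, d/; as /t/ after other voiceless consonants; and as /d/ after other voiced sounds.
So -ed on *place* is pronounced /t/.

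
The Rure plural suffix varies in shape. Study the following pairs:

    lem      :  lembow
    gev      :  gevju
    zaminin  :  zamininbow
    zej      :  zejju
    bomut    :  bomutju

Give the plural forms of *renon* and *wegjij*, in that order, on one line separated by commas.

renonbow, wegjijju

The pattern is nasality of the final consonant: -bow when the stem ends in a nasal (*lem*, *zaminin*); -ju when the stem ends in a non-nasal consonant (*gev*, *zej*, *bomut*).
*renon*: final consonant = /n/, a nasal → -bow → *renonbow*.
*wegjij* — final consonant /j/ (non-nasal) → -ju → *wegjijju*.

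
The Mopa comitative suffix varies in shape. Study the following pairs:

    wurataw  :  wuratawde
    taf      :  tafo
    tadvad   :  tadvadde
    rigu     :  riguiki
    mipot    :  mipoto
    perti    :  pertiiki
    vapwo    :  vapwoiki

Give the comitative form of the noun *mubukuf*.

The alternation tracks the final sound of the stem — -o when the stem ends in a voiceless consonant (*taf*, *mipot*); -de when the stem ends in a voiced consonant (*wurataw*, *tadvad*); -iki when the stem ends in a vowel (*rigu*, *perti*, *vapwo*).
*mubukuf*: final sound = /f/, a voiceless consonant → -o → *mubukufo*.

mubukufo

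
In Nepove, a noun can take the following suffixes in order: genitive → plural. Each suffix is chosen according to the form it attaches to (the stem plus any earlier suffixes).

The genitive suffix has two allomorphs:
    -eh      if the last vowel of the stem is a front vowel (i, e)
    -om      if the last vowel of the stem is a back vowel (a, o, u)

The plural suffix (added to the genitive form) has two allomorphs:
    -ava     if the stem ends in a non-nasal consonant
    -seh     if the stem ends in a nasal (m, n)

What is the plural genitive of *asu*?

*asu*: last vowel = /u/, a back vowel → -om → *asuom*.
The genitive form *asuom* — final consonant /m/ (a nasal) → -seh → *asuomseh*.

asuomseh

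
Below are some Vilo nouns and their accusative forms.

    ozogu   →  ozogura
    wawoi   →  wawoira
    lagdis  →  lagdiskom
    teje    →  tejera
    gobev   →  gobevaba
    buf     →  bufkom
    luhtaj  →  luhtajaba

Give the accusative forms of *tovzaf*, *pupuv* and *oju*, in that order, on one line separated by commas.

tovzafkom, pupuvaba, ojura

The alternation tracks the final sound of the stem — -kom when the stem ends in a voiceless consonant (*lagdis*, *buf*); -aba when the stem ends in a voiced consonant (*gobev*, *luhtaj*); -ra when the stem ends in a vowel (*ozogu*, *wawoi*, *teje*).
Since the final sound of *tovzaf* is /f/ (a voiceless consonant), it takes -kom, giving *tovzafkom*.
The final sound of *pupuv* is /v/, which is a voiced consonant, so the suffix is -aba, giving *pupuvaba*.
Since the final sound of *oju* is /u/ (a vowel), it takes -ra, giving *ojura*.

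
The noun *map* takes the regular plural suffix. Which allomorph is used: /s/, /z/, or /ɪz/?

The stem *map* ends in a voiceless non-sibilant consonant.
The plural suffix surfaces as /ɪz/ after sibilants, /s/ after other voiceless consonants, and /z/ after other voiced sounds.
So the plural -s on *map* is pronounced /s/.

/s/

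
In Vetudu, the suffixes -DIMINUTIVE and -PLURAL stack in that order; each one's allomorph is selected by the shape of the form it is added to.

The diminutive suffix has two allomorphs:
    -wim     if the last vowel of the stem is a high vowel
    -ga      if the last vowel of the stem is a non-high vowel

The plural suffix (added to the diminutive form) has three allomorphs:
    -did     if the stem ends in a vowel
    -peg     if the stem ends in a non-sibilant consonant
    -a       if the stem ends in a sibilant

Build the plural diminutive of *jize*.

jizegadid

The last vowel of *jize* is /e/, which is a non-high vowel, so the diminutive suffix is -ga, giving *jizega*.
Since the final sound of the diminutive form *jizega* is /a/ (a vowel), it takes -did, giving *jizegadid*.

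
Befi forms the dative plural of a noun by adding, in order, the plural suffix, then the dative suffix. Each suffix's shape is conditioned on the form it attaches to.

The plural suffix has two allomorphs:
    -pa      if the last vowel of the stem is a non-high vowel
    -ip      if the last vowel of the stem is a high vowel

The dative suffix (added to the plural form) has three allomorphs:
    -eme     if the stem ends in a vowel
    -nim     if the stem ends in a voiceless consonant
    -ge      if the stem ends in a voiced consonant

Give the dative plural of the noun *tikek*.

Since the last vowel of *tikek* is /e/ (a non-high vowel), it takes -pa, giving *tikekpa*.
Since the final sound of the plural form *tikekpa* is /a/ (a vowel), it takes -eme, giving *tikekpaeme*.

tikekpaeme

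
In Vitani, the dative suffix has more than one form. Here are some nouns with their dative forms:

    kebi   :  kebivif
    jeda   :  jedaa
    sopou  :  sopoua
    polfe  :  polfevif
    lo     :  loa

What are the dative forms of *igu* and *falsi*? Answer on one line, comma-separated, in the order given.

igua, falsivif

The pattern is front/back vowel harmony: -vif when the last vowel of the stem is a front vowel (*kebi*, *polfe*); -a when the last vowel of the stem is a back vowel (*jeda*, *sopou*, *lo*).
*igu* — last vowel /u/ (a back vowel) → -a → *igua*.
*falsi* — last vowel /i/ (a front vowel) → -vif → *falsivif*.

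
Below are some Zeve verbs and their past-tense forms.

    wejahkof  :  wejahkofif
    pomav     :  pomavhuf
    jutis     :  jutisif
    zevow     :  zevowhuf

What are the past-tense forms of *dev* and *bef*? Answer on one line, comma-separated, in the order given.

devhuf, befif

The pattern is voicing of the final consonant: -if when the stem ends in a voiceless consonant (*wejahkof*, *jutis*); -huf when the stem ends in a voiced consonant (*pomav*, *zevow*).
*dev*: final consonant = /v/, voiced → -huf → *devhuf*.
*bef* — final consonant /f/ (voiceless) → -if → *befif*.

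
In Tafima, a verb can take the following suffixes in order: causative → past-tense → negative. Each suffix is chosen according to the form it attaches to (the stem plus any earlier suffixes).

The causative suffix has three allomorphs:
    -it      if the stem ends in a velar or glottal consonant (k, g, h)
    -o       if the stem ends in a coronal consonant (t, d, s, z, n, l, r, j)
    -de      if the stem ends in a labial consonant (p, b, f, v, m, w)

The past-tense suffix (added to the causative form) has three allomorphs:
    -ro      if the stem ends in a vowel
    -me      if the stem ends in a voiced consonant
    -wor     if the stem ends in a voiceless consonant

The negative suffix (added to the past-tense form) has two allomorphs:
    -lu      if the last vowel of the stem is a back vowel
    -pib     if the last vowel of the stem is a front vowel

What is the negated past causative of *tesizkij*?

The final consonant of *tesizkij* is /j/, which is coronal, so the causative suffix is -o, giving *tesizkijo*.
The final sound of the causative form *tesizkijo* is /o/, which is a vowel, so the past-tense suffix is -ro, giving *tesizkijoro*.
The last vowel of the past-tense form *tesizkijoro* is /o/, which is a back vowel, so the negative suffix is -lu, giving *tesizkijorolu*.

tesizkijorolu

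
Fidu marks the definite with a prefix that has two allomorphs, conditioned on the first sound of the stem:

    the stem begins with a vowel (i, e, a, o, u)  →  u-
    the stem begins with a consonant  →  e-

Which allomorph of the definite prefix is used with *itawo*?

*itawo*: first sound = /i/, a vowel → u-.

u-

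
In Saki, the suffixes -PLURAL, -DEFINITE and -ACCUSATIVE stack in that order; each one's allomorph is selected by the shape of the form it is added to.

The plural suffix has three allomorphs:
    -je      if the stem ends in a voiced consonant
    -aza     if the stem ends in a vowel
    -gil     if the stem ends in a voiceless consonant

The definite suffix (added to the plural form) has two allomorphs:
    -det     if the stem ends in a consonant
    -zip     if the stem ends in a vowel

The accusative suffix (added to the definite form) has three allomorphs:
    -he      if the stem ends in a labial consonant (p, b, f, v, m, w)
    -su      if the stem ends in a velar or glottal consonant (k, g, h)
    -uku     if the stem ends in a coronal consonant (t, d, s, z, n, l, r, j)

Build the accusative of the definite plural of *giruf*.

*giruf* — final sound /f/ (a voiceless consonant) → -gil → *girufgil*.
Since the final sound of the plural form *girufgil* is /l/ (a consonant), it takes -det, giving *girufgildet*.
The definite form *girufgildet* — final consonant /t/ (coronal) → -uku → *girufgildetuku*.

girufgildetuku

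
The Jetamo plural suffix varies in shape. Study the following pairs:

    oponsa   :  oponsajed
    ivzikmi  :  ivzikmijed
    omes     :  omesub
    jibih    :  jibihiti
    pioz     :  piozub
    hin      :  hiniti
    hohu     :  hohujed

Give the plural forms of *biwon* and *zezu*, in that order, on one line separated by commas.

The pattern is sibilance of the final sound: -ub when the stem ends in a sibilant (*omes*, *pioz*); -iti when the stem ends in a non-sibilant consonant (*jibih*, *hin*); -jed when the stem ends in a vowel (*oponsa*, *ivzikmi*, *hohu*).
The final sound of *biwon* is /n/, which is a non-sibilant consonant, so the suffix is -iti, giving *biwoniti*.
*zezu* — final sound /u/ (a vowel) → -jed → *zezujed*.

biwoniti, zezujed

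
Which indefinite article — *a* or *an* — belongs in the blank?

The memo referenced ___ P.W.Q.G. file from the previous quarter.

a

The indefinite article is chosen by the initial *sound* of the following word, not its spelling.
The initialism *P.W.Q.G.* is read letter by letter; the first letter, P, is pronounced /piː/, which begins with a consonant sound.
So the article is *a*: The memo referenced a P.W.Q.G. file from the previous quarter.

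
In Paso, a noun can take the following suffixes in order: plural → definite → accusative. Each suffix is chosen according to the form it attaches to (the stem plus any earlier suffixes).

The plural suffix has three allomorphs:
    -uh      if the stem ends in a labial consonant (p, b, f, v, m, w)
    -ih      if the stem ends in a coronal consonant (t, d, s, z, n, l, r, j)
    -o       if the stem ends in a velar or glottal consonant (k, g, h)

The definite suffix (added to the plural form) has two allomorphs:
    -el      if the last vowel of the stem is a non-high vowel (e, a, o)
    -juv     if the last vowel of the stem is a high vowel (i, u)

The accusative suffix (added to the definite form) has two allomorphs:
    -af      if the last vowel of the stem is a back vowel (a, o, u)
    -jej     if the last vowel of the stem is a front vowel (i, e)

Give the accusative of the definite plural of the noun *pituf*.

pitufuhjuvaf

The final consonant of *pituf* is /f/, which is labial, so the plural suffix is -uh, giving *pitufuh*.
Since the last vowel of the plural form *pitufuh* is /u/ (a high vowel), it takes -juv, giving *pitufuhjuv*.
The definite form *pitufuhjuv*: last vowel = /u/, a back vowel → -af → *pitufuhjuvaf*.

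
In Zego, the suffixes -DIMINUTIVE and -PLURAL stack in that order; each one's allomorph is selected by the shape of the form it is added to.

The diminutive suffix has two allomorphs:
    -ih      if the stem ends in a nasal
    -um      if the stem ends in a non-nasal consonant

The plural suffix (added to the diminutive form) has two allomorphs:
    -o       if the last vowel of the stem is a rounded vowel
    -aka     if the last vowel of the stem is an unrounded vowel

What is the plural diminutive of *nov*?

novumo

The final consonant of *nov* is /v/, which is non-nasal, so the diminutive suffix is -um, giving *novum*.
Since the last vowel of the diminutive form *novum* is /u/ (a rounded vowel), it takes -o, giving *novumo*.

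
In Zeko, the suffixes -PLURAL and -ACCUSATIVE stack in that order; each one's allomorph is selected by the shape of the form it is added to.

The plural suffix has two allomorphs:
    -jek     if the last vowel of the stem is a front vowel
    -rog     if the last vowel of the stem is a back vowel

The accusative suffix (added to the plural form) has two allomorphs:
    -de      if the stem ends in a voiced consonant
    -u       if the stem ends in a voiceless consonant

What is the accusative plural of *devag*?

devagrogde

The last vowel of *devag* is /a/, which is a back vowel, so the plural suffix is -rog, giving *devagrog*.
The plural form *devagrog*: final consonant = /g/, voiced → -de → *devagrogde*.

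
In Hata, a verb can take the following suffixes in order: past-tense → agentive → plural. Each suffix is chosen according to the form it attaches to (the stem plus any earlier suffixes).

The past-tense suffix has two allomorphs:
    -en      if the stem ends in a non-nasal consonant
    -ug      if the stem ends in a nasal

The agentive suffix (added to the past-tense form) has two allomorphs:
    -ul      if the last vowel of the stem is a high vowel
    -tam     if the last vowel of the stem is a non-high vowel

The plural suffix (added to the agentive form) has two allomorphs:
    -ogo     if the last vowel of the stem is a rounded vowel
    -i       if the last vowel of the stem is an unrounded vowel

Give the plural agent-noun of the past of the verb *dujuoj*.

*dujuoj*: final consonant = /j/, non-nasal → -en → *dujuojen*.
Since the last vowel of the past-tense form *dujuojen* is /e/ (a non-high vowel), it takes -tam, giving *dujuojentam*.
The last vowel of the agentive form *dujuojentam* is /a/, which is an unrounded vowel, so the plural suffix is -i, giving *dujuojentami*.

dujuojentami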